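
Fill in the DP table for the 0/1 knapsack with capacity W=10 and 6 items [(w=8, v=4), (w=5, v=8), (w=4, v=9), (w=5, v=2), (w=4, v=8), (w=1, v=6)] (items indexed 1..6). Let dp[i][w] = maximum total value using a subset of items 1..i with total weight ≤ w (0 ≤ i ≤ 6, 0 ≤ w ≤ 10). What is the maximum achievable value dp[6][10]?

i\w   0   1   2   3   4   5   6   7   8   9  10
  0   0   0   0   0   0   0   0   0   0   0   0
  1   0   0   0   0   0   0   0   0   4   4   4
  2   0   0   0   0   0   8   8   8   8   8   8
  3   0   0   0   0   9   9   9   9   9  17  17
  4   0   0   0   0   9   9   9   9   9  17  17
  5   0   0   0   0   9   9   9   9  17  17  17
  6   0   6   6   6   9  15  15  15  17  23  23

23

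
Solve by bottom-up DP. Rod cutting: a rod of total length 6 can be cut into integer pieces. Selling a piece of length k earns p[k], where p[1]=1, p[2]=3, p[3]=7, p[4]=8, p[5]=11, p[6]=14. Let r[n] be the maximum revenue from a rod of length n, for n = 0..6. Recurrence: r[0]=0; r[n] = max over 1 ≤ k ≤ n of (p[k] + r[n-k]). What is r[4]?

8

   n    0    1    2    3    4    5    6
r[n]    0    1    3    7    8   11   14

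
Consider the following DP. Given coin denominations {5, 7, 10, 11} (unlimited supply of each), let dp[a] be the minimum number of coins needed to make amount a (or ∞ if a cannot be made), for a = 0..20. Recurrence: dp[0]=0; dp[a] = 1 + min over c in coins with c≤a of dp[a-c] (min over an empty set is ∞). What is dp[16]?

2

 a  0  1  2  3  4  5  6  7  8  9 10 11 12 13 14 15 16 17 18 19 20
dp  0  -  -  -  -  1  -  1  -  -  1  1  2  -  2  2  2  2  2  3  2
(- denotes ∞ / unreachable)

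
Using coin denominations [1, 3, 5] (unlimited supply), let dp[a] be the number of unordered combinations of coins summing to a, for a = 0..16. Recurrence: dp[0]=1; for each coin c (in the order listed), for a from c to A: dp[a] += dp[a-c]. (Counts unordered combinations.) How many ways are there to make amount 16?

after  coin     0     1     2     3     4     5     6     7     8     9    10    11    12    13    14    15    16
          1     1     1     1     1     1     1     1     1     1     1     1     1     1     1     1     1     1
          3     1     1     1     2     2     2     3     3     3     4     4     4     5     5     5     6     6
          5     1     1     1     2     2     3     4     4     5     6     7     8     9    10    11    13    14

14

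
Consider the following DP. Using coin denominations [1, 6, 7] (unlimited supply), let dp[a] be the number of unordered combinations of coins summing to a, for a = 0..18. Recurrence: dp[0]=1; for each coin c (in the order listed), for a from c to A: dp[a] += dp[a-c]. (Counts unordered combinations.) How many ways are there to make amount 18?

after  coin     0     1     2     3     4     5     6     7     8     9    10    11    12    13    14    15    16    17    18
          1     1     1     1     1     1     1     1     1     1     1     1     1     1     1     1     1     1     1     1
          6     1     1     1     1     1     1     2     2     2     2     2     2     3     3     3     3     3     3     4
          7     1     1     1     1     1     1     2     3     3     3     3     3     4     5     6     6     6     6     7

7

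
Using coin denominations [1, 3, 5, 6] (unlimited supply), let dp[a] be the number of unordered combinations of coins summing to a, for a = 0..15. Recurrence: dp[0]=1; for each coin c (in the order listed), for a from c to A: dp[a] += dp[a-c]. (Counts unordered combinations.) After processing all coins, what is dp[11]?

11

after  coin     0     1     2     3     4     5     6     7     8     9    10    11    12    13    14    15
          1     1     1     1     1     1     1     1     1     1     1     1     1     1     1     1     1
          3     1     1     1     2     2     2     3     3     3     4     4     4     5     5     5     6
          5     1     1     1     2     2     3     4     4     5     6     7     8     9    10    11    13
          6     1     1     1     2     2     3     5     5     6     8     9    11    14    15    17    21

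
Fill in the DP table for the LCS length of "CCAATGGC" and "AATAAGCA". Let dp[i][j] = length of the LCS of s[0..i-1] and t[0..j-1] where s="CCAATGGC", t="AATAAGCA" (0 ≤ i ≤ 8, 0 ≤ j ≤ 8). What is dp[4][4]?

2

   ''  A  A  T  A  A  G  C  A
''  0  0  0  0  0  0  0  0  0
 C  0  0  0  0  0  0  0  1  1
 C  0  0  0  0  0  0  0  1  1
 A  0  1  1  1  1  1  1  1  2
 A  0  1  2  2  2  2  2  2  2
 T  0  1  2  3  3  3  3  3  3
 G  0  1  2  3  3  3  4  4  4
 G  0  1  2  3  3  3  4  4  4
 C  0  1  2  3  3  3  4  5  5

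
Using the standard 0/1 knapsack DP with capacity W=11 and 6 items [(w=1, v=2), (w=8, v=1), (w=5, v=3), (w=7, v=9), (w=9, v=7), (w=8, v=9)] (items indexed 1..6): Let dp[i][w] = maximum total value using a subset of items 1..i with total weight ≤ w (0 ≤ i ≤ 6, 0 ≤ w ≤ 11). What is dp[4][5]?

i\w   0   1   2   3   4   5   6   7   8   9  10  11
  0   0   0   0   0   0   0   0   0   0   0   0   0
  1   0   2   2   2   2   2   2   2   2   2   2   2
  2   0   2   2   2   2   2   2   2   2   3   3   3
  3   0   2   2   2   2   3   5   5   5   5   5   5
  4   0   2   2   2   2   3   5   9  11  11  11  11
  5   0   2   2   2   2   3   5   9  11  11  11  11
  6   0   2   2   2   2   3   5   9  11  11  11  11

3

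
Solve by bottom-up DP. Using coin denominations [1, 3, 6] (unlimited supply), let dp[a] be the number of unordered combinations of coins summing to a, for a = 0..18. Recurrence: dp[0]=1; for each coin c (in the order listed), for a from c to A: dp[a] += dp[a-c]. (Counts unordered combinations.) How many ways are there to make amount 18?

after  coin     0     1     2     3     4     5     6     7     8     9    10    11    12    13    14    15    16    17    18
          1     1     1     1     1     1     1     1     1     1     1     1     1     1     1     1     1     1     1     1
          3     1     1     1     2     2     2     3     3     3     4     4     4     5     5     5     6     6     6     7
          6     1     1     1     2     2     2     4     4     4     6     6     6     9     9     9    12    12    12    16

16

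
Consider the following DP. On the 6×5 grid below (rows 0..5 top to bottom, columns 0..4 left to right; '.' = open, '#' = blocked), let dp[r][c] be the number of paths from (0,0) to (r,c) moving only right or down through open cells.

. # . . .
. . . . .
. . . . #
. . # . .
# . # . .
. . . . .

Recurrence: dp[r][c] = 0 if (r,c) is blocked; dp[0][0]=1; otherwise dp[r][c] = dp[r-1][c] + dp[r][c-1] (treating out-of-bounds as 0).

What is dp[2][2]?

r\c   0   1   2   3   4
  0   1   0   0   0   0
  1   1   1   1   1   1
  2   1   2   3   4   0
  3   1   3   0   4   4
  4   0   3   0   4   8
  5   0   3   3   7  15

3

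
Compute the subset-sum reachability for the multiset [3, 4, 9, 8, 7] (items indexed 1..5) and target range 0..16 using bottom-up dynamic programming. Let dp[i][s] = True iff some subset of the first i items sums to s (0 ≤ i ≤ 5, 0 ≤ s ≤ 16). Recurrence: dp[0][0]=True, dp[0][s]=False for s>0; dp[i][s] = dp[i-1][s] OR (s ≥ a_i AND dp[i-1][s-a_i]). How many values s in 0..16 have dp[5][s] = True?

i\s   0   1   2   3   4   5   6   7   8   9  10  11  12  13  14  15  16
  0   T   F   F   F   F   F   F   F   F   F   F   F   F   F   F   F   F
  1   T   F   F   T   F   F   F   F   F   F   F   F   F   F   F   F   F
  2   T   F   F   T   T   F   F   T   F   F   F   F   F   F   F   F   F
  3   T   F   F   T   T   F   F   T   F   T   F   F   T   T   F   F   T
  4   T   F   F   T   T   F   F   T   T   T   F   T   T   T   F   T   T
  5   T   F   F   T   T   F   F   T   T   T   T   T   T   T   T   T   T

13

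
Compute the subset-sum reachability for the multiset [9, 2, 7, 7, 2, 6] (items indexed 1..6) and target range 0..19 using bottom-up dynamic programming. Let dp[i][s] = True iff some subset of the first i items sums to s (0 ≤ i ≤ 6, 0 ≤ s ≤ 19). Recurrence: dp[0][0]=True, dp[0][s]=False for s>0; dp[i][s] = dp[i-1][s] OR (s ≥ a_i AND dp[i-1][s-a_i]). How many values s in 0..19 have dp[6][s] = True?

16

i\s   0   1   2   3   4   5   6   7   8   9  10  11  12  13  14  15  16  17  18  19
  0   T   F   F   F   F   F   F   F   F   F   F   F   F   F   F   F   F   F   F   F
  1   T   F   F   F   F   F   F   F   F   T   F   F   F   F   F   F   F   F   F   F
  2   T   F   T   F   F   F   F   F   F   T   F   T   F   F   F   F   F   F   F   F
  3   T   F   T   F   F   F   F   T   F   T   F   T   F   F   F   F   T   F   T   F
  4   T   F   T   F   F   F   F   T   F   T   F   T   F   F   T   F   T   F   T   F
  5   T   F   T   F   T   F   F   T   F   T   F   T   F   T   T   F   T   F   T   F
  6   T   F   T   F   T   F   T   T   T   T   T   T   F   T   T   T   T   T   T   T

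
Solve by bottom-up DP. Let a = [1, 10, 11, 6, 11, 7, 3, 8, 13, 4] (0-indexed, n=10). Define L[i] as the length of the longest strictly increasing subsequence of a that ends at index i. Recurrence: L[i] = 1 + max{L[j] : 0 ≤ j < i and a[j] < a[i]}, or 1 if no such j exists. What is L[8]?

5

   i    0    1    2    3    4    5    6    7    8    9
a[i]    1   10   11    6   11    7    3    8   13    4
L[i]    1    2    3    2    3    3    2    4    5    3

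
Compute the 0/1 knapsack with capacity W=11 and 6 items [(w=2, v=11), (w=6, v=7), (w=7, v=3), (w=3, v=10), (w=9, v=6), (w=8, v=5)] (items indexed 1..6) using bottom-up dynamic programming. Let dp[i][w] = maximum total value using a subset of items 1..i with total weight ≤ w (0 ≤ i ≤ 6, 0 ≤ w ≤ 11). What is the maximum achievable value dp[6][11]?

28

i\w   0   1   2   3   4   5   6   7   8   9  10  11
  0   0   0   0   0   0   0   0   0   0   0   0   0
  1   0   0  11  11  11  11  11  11  11  11  11  11
  2   0   0  11  11  11  11  11  11  18  18  18  18
  3   0   0  11  11  11  11  11  11  18  18  18  18
  4   0   0  11  11  11  21  21  21  21  21  21  28
  5   0   0  11  11  11  21  21  21  21  21  21  28
  6   0   0  11  11  11  21  21  21  21  21  21  28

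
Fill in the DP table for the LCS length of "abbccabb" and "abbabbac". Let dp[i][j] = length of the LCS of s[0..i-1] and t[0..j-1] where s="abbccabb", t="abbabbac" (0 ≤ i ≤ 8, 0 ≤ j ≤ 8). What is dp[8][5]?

   ''  a  b  b  a  b  b  a  c
''  0  0  0  0  0  0  0  0  0
 a  0  1  1  1  1  1  1  1  1
 b  0  1  2  2  2  2  2  2  2
 b  0  1  2  3  3  3  3  3  3
 c  0  1  2  3  3  3  3  3  4
 c  0  1  2  3  3  3  3  3  4
 a  0  1  2  3  4  4  4  4  4
 b  0  1  2  3  4  5  5  5  5
 b  0  1  2  3  4  5  6  6  6

5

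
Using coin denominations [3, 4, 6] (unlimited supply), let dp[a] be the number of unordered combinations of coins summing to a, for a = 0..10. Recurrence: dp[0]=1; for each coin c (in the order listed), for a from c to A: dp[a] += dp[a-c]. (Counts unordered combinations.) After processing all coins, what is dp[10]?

after  coin     0     1     2     3     4     5     6     7     8     9    10
          3     1     0     0     1     0     0     1     0     0     1     0
          4     1     0     0     1     1     0     1     1     1     1     1
          6     1     0     0     1     1     0     2     1     1     2     2

2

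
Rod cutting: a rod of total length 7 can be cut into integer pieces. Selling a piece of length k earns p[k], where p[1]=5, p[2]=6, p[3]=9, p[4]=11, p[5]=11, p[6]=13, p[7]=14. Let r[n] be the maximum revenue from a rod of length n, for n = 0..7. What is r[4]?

20

   n    0    1    2    3    4    5    6    7
r[n]    0    5   10   15   20   25   30   35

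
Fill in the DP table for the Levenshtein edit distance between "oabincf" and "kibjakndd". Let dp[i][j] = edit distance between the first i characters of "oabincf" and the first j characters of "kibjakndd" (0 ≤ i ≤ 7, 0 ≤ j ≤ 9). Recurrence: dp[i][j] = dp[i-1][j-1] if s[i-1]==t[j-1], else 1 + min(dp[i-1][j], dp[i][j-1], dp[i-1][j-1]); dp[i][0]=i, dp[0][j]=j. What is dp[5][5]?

4

   ''  k  i  b  j  a  k  n  d  d
''  0  1  2  3  4  5  6  7  8  9
 o  1  1  2  3  4  5  6  7  8  9
 a  2  2  2  3  4  4  5  6  7  8
 b  3  3  3  2  3  4  5  6  7  8
 i  4  4  3  3  3  4  5  6  7  8
 n  5  5  4  4  4  4  5  5  6  7
 c  6  6  5  5  5  5  5  6  6  7
 f  7  7  6  6  6  6  6  6  7  7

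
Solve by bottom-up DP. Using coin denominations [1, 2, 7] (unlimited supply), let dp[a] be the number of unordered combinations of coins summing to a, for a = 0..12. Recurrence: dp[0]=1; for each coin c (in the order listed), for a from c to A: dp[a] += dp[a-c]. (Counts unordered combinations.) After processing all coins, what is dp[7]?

5

after  coin     0     1     2     3     4     5     6     7     8     9    10    11    12
          1     1     1     1     1     1     1     1     1     1     1     1     1     1
          2     1     1     2     2     3     3     4     4     5     5     6     6     7
          7     1     1     2     2     3     3     4     5     6     7     8     9    10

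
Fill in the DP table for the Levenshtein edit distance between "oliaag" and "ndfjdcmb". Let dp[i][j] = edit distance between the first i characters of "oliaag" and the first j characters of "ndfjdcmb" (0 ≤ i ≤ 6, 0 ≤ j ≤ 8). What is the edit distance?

   ''  n  d  f  j  d  c  m  b
''  0  1  2  3  4  5  6  7  8
 o  1  1  2  3  4  5  6  7  8
 l  2  2  2  3  4  5  6  7  8
 i  3  3  3  3  4  5  6  7  8
 a  4  4  4  4  4  5  6  7  8
 a  5  5  5  5  5  5  6  7  8
 g  6  6  6  6  6  6  6  7  8

8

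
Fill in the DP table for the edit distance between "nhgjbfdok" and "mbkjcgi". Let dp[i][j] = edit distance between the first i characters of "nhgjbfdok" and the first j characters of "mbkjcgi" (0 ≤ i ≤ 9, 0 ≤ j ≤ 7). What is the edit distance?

   ''  m  b  k  j  c  g  i
''  0  1  2  3  4  5  6  7
 n  1  1  2  3  4  5  6  7
 h  2  2  2  3  4  5  6  7
 g  3  3  3  3  4  5  5  6
 j  4  4  4  4  3  4  5  6
 b  5  5  4  5  4  4  5  6
 f  6  6  5  5  5  5  5  6
 d  7  7  6  6  6  6  6  6
 o  8  8  7  7  7  7  7  7
 k  9  9  8  7  8  8  8  8

8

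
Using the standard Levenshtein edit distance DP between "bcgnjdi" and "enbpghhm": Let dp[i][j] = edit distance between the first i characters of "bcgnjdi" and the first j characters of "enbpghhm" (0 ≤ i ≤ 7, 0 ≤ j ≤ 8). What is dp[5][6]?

   ''  e  n  b  p  g  h  h  m
''  0  1  2  3  4  5  6  7  8
 b  1  1  2  2  3  4  5  6  7
 c  2  2  2  3  3  4  5  6  7
 g  3  3  3  3  4  3  4  5  6
 n  4  4  3  4  4  4  4  5  6
 j  5  5  4  4  5  5  5  5  6
 d  6  6  5  5  5  6  6  6  6
 i  7  7  6  6  6  6  7  7  7

5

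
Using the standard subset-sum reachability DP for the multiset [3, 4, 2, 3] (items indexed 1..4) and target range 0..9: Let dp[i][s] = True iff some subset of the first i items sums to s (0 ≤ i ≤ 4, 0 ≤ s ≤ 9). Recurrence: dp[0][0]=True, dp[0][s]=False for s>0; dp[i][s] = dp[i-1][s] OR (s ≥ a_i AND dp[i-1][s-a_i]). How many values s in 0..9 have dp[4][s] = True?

9

i\s   0   1   2   3   4   5   6   7   8   9
  0   T   F   F   F   F   F   F   F   F   F
  1   T   F   F   T   F   F   F   F   F   F
  2   T   F   F   T   T   F   F   T   F   F
  3   T   F   T   T   T   T   T   T   F   T
  4   T   F   T   T   T   T   T   T   T   T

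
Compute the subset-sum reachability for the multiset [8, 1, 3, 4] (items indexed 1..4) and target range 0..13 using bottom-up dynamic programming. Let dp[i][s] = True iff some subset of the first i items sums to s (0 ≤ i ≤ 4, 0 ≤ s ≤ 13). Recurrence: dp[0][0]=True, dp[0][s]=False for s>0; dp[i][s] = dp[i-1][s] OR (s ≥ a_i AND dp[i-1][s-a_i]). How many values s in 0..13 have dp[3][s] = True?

i\s   0   1   2   3   4   5   6   7   8   9  10  11  12  13
  0   T   F   F   F   F   F   F   F   F   F   F   F   F   F
  1   T   F   F   F   F   F   F   F   T   F   F   F   F   F
  2   T   T   F   F   F   F   F   F   T   T   F   F   F   F
  3   T   T   F   T   T   F   F   F   T   T   F   T   T   F
  4   T   T   F   T   T   T   F   T   T   T   F   T   T   T

8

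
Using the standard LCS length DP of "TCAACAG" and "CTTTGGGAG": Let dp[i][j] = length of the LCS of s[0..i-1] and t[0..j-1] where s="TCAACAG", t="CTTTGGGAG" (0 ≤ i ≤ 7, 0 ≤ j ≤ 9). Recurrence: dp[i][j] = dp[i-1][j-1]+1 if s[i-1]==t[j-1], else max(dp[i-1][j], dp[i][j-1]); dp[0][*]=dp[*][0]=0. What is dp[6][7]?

1

   ''  C  T  T  T  G  G  G  A  G
''  0  0  0  0  0  0  0  0  0  0
 T  0  0  1  1  1  1  1  1  1  1
 C  0  1  1  1  1  1  1  1  1  1
 A  0  1  1  1  1  1  1  1  2  2
 A  0  1  1  1  1  1  1  1  2  2
 C  0  1  1  1  1  1  1  1  2  2
 A  0  1  1  1  1  1  1  1  2  2
 G  0  1  1  1  1  2  2  2  2  3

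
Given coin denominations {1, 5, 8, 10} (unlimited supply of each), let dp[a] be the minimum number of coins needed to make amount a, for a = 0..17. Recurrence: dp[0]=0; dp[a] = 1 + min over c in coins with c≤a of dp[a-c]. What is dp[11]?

 a  0  1  2  3  4  5  6  7  8  9 10 11 12 13 14 15 16 17
dp  0  1  2  3  4  1  2  3  1  2  1  2  3  2  3  2  2  3

2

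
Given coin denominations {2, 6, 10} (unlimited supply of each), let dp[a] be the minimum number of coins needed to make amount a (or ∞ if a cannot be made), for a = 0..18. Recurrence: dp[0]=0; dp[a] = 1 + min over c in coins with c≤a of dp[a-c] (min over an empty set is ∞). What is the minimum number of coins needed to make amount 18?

 a  0  1  2  3  4  5  6  7  8  9 10 11 12 13 14 15 16 17 18
dp  0  -  1  -  2  -  1  -  2  -  1  -  2  -  3  -  2  -  3
(- denotes ∞ / unreachable)

3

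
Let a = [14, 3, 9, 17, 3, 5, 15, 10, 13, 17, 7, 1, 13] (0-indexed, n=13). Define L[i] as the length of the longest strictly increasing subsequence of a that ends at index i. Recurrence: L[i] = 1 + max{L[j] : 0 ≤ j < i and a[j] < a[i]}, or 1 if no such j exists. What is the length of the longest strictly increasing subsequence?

   i    0    1    2    3    4    5    6    7    8    9   10   11   12
a[i]   14    3    9   17    3    5   15   10   13   17    7    1   13
L[i]    1    1    2    3    1    2    3    3    4    5    3    1    4

5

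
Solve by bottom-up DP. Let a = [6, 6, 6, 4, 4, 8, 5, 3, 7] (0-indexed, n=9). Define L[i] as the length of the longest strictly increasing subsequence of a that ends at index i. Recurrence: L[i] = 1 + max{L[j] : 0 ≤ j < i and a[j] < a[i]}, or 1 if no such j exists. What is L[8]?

3

   i    0    1    2    3    4    5    6    7    8
a[i]    6    6    6    4    4    8    5    3    7
L[i]    1    1    1    1    1    2    2    1    3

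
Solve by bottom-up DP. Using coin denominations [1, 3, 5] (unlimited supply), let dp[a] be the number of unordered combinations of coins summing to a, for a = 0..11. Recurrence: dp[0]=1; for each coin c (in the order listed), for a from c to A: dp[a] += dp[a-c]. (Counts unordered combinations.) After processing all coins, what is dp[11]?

after  coin     0     1     2     3     4     5     6     7     8     9    10    11
          1     1     1     1     1     1     1     1     1     1     1     1     1
          3     1     1     1     2     2     2     3     3     3     4     4     4
          5     1     1     1     2     2     3     4     4     5     6     7     8

8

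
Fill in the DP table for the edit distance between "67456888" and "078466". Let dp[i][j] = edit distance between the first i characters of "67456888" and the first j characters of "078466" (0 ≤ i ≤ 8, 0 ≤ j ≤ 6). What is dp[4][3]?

   ''  0  7  8  4  6  6
''  0  1  2  3  4  5  6
 6  1  1  2  3  4  4  5
 7  2  2  1  2  3  4  5
 4  3  3  2  2  2  3  4
 5  4  4  3  3  3  3  4
 6  5  5  4  4  4  3  3
 8  6  6  5  4  5  4  4
 8  7  7  6  5  5  5  5
 8  8  8  7  6  6  6  6

3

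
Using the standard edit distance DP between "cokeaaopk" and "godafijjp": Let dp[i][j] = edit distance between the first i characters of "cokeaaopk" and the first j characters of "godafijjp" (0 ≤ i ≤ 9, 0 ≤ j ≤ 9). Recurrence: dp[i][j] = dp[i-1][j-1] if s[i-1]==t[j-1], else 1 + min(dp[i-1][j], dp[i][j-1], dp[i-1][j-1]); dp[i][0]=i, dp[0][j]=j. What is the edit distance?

8

   ''  g  o  d  a  f  i  j  j  p
''  0  1  2  3  4  5  6  7  8  9
 c  1  1  2  3  4  5  6  7  8  9
 o  2  2  1  2  3  4  5  6  7  8
 k  3  3  2  2  3  4  5  6  7  8
 e  4  4  3  3  3  4  5  6  7  8
 a  5  5  4  4  3  4  5  6  7  8
 a  6  6  5  5  4  4  5  6  7  8
 o  7  7  6  6  5  5  5  6  7  8
 p  8  8  7  7  6  6  6  6  7  7
 k  9  9  8  8  7  7  7  7  7  8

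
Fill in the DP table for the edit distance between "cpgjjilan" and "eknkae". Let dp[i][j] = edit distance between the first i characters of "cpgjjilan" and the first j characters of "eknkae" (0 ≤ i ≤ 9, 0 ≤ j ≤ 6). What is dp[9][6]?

8

   ''  e  k  n  k  a  e
''  0  1  2  3  4  5  6
 c  1  1  2  3  4  5  6
 p  2  2  2  3  4  5  6
 g  3  3  3  3  4  5  6
 j  4  4  4  4  4  5  6
 j  5  5  5  5  5  5  6
 i  6  6  6  6  6  6  6
 l  7  7  7  7  7  7  7
 a  8  8  8  8  8  7  8
 n  9  9  9  8  9  8  8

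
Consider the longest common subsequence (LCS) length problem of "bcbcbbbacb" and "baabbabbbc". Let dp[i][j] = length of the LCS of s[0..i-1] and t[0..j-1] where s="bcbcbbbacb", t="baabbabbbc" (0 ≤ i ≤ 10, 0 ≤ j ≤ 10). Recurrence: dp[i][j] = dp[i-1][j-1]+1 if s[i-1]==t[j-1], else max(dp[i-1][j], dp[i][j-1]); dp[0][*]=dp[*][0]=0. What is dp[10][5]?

3

   ''  b  a  a  b  b  a  b  b  b  c
''  0  0  0  0  0  0  0  0  0  0  0
 b  0  1  1  1  1  1  1  1  1  1  1
 c  0  1  1  1  1  1  1  1  1  1  2
 b  0  1  1  1  2  2  2  2  2  2  2
 c  0  1  1  1  2  2  2  2  2  2  3
 b  0  1  1  1  2  3  3  3  3  3  3
 b  0  1  1  1  2  3  3  4  4  4  4
 b  0  1  1  1  2  3  3  4  5  5  5
 a  0  1  2  2  2  3  4  4  5  5  5
 c  0  1  2  2  2  3  4  4  5  5  6
 b  0  1  2  2  3  3  4  5  5  6  6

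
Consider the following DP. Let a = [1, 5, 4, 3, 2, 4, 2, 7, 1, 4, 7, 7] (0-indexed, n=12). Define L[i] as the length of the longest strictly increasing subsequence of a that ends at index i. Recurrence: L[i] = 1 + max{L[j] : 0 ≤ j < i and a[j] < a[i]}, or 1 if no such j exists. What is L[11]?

4

   i    0    1    2    3    4    5    6    7    8    9   10   11
a[i]    1    5    4    3    2    4    2    7    1    4    7    7
L[i]    1    2    2    2    2    3    2    4    1    3    4    4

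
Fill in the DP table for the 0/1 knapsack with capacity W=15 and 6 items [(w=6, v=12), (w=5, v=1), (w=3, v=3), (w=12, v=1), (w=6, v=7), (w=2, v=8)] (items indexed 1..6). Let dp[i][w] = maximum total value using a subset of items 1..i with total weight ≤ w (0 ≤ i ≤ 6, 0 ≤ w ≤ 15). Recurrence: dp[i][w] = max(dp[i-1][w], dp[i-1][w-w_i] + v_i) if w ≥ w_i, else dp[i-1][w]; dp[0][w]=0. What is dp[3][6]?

12

i\w   0   1   2   3   4   5   6   7   8   9  10  11  12  13  14  15
  0   0   0   0   0   0   0   0   0   0   0   0   0   0   0   0   0
  1   0   0   0   0   0   0  12  12  12  12  12  12  12  12  12  12
  2   0   0   0   0   0   1  12  12  12  12  12  13  13  13  13  13
  3   0   0   0   3   3   3  12  12  12  15  15  15  15  15  16  16
  4   0   0   0   3   3   3  12  12  12  15  15  15  15  15  16  16
  5   0   0   0   3   3   3  12  12  12  15  15  15  19  19  19  22
  6   0   0   8   8   8  11  12  12  20  20  20  23  23  23  27  27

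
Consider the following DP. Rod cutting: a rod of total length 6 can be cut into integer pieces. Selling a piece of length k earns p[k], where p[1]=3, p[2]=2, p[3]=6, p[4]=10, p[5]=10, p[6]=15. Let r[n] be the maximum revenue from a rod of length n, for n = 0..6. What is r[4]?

   n    0    1    2    3    4    5    6
r[n]    0    3    6    9   12   15   18

12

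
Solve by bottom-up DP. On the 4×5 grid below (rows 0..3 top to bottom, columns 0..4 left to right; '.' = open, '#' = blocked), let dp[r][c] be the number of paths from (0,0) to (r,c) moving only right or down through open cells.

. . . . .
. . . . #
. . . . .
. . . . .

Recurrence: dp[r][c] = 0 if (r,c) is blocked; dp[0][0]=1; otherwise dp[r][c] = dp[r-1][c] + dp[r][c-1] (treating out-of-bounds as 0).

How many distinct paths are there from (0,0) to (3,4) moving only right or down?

r\c   0   1   2   3   4
  0   1   1   1   1   1
  1   1   2   3   4   0
  2   1   3   6  10  10
  3   1   4  10  20  30

30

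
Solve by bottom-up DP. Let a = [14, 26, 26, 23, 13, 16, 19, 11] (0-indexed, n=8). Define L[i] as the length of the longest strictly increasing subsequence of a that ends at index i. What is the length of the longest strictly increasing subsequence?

3

   i    0    1    2    3    4    5    6    7
a[i]   14   26   26   23   13   16   19   11
L[i]    1    2    2    2    1    2    3    1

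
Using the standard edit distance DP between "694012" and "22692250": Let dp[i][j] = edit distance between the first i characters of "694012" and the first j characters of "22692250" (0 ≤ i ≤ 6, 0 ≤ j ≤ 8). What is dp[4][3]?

4

   ''  2  2  6  9  2  2  5  0
''  0  1  2  3  4  5  6  7  8
 6  1  1  2  2  3  4  5  6  7
 9  2  2  2  3  2  3  4  5  6
 4  3  3  3  3  3  3  4  5  6
 0  4  4  4  4  4  4  4  5  5
 1  5  5  5  5  5  5  5  5  6
 2  6  5  5  6  6  5  5  6  6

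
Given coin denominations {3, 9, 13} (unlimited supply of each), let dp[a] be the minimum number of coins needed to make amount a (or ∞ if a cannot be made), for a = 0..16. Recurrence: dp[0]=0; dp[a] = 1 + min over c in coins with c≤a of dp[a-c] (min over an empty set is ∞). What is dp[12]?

 a  0  1  2  3  4  5  6  7  8  9 10 11 12 13 14 15 16
dp  0  -  -  1  -  -  2  -  -  1  -  -  2  1  -  3  2
(- denotes ∞ / unreachable)

2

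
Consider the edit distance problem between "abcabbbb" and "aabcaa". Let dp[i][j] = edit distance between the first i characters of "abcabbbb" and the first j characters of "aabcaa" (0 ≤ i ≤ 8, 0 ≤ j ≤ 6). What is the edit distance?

5

   ''  a  a  b  c  a  a
''  0  1  2  3  4  5  6
 a  1  0  1  2  3  4  5
 b  2  1  1  1  2  3  4
 c  3  2  2  2  1  2  3
 a  4  3  2  3  2  1  2
 b  5  4  3  2  3  2  2
 b  6  5  4  3  3  3  3
 b  7  6  5  4  4  4  4
 b  8  7  6  5  5  5  5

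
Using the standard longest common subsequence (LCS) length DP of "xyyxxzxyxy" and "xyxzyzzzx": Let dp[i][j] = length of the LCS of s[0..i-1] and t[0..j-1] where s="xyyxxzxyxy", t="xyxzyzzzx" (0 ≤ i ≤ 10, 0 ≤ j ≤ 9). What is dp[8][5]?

5

   ''  x  y  x  z  y  z  z  z  x
''  0  0  0  0  0  0  0  0  0  0
 x  0  1  1  1  1  1  1  1  1  1
 y  0  1  2  2  2  2  2  2  2  2
 y  0  1  2  2  2  3  3  3  3  3
 x  0  1  2  3  3  3  3  3  3  4
 x  0  1  2  3  3  3  3  3  3  4
 z  0  1  2  3  4  4  4  4  4  4
 x  0  1  2  3  4  4  4  4  4  5
 y  0  1  2  3  4  5  5  5  5  5
 x  0  1  2  3  4  5  5  5  5  6
 y  0  1  2  3  4  5  5  5  5  6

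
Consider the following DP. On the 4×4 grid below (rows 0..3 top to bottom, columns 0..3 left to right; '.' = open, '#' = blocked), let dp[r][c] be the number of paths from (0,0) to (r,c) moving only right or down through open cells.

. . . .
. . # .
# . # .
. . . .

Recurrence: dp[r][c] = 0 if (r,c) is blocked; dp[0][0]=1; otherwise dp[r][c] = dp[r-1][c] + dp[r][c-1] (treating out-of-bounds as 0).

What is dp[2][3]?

1

r\c   0   1   2   3
  0   1   1   1   1
  1   1   2   0   1
  2   0   2   0   1
  3   0   2   2   3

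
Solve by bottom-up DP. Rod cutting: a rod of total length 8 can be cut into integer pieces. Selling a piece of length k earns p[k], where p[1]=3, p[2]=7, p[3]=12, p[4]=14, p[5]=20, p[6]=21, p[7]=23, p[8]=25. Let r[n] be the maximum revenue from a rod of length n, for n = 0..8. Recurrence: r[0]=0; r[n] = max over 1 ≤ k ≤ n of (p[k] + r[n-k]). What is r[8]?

32

   n    0    1    2    3    4    5    6    7    8
r[n]    0    3    7   12   15   20   24   27   32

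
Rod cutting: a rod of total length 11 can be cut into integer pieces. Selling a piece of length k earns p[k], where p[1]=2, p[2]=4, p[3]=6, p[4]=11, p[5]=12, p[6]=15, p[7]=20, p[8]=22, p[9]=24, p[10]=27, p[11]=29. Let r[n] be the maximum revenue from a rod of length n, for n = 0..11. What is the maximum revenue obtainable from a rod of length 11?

31

   n    0    1    2    3    4    5    6    7    8    9   10   11
r[n]    0    2    4    6   11   13   15   20   22   24   27   31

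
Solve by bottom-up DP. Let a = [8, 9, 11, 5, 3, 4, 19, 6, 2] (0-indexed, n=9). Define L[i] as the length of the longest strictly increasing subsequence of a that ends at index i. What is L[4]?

1

   i    0    1    2    3    4    5    6    7    8
a[i]    8    9   11    5    3    4   19    6    2
L[i]    1    2    3    1    1    2    4    3    1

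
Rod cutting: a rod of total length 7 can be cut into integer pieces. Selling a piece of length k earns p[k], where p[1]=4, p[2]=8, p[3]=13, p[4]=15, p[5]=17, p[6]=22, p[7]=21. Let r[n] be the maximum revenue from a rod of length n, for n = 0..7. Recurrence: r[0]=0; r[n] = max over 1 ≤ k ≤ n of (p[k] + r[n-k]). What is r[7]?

   n    0    1    2    3    4    5    6    7
r[n]    0    4    8   13   17   21   26   30

30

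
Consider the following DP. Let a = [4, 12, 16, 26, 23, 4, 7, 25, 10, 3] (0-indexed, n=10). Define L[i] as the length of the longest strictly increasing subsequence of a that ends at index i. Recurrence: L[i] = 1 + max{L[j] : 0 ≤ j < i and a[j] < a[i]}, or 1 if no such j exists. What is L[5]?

   i    0    1    2    3    4    5    6    7    8    9
a[i]    4   12   16   26   23    4    7   25   10    3
L[i]    1    2    3    4    4    1    2    5    3    1

1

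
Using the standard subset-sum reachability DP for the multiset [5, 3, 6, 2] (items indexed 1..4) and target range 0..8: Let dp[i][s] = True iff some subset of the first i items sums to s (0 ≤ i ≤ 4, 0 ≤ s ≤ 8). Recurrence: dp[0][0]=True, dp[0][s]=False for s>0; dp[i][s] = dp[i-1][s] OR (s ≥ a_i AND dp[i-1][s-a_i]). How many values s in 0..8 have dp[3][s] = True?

i\s   0   1   2   3   4   5   6   7   8
  0   T   F   F   F   F   F   F   F   F
  1   T   F   F   F   F   T   F   F   F
  2   T   F   F   T   F   T   F   F   T
  3   T   F   F   T   F   T   T   F   T
  4   T   F   T   T   F   T   T   T   T

5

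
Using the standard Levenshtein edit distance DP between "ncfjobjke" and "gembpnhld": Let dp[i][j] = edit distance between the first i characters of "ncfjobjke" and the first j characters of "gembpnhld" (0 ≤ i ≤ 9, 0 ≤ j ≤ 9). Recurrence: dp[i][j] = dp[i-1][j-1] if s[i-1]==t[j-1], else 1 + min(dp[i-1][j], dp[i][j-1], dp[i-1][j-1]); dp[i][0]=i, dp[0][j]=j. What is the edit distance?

   ''  g  e  m  b  p  n  h  l  d
''  0  1  2  3  4  5  6  7  8  9
 n  1  1  2  3  4  5  5  6  7  8
 c  2  2  2  3  4  5  6  6  7  8
 f  3  3  3  3  4  5  6  7  7  8
 j  4  4  4  4  4  5  6  7  8  8
 o  5  5  5  5  5  5  6  7  8  9
 b  6  6  6  6  5  6  6  7  8  9
 j  7  7  7  7  6  6  7  7  8  9
 k  8  8  8  8  7  7  7  8  8  9
 e  9  9  8  9  8  8  8  8  9  9

9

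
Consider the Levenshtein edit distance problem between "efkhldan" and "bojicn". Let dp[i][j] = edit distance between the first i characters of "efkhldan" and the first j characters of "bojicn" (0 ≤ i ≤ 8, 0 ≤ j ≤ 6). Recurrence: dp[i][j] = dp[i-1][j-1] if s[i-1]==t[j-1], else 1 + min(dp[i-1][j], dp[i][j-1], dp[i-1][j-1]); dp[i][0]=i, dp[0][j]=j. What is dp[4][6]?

   ''  b  o  j  i  c  n
''  0  1  2  3  4  5  6
 e  1  1  2  3  4  5  6
 f  2  2  2  3  4  5  6
 k  3  3  3  3  4  5  6
 h  4  4  4  4  4  5  6
 l  5  5  5  5  5  5  6
 d  6  6  6  6  6  6  6
 a  7  7  7  7  7  7  7
 n  8  8  8  8  8  8  7

6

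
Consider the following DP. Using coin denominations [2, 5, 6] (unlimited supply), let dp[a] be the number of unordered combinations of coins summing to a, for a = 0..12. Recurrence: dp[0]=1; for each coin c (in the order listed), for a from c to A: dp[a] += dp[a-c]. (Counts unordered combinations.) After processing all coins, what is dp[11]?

after  coin     0     1     2     3     4     5     6     7     8     9    10    11    12
          2     1     0     1     0     1     0     1     0     1     0     1     0     1
          5     1     0     1     0     1     1     1     1     1     1     2     1     2
          6     1     0     1     0     1     1     2     1     2     1     3     2     4

2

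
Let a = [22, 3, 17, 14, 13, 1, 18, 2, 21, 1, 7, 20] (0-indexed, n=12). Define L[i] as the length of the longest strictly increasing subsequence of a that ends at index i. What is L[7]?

   i    0    1    2    3    4    5    6    7    8    9   10   11
a[i]   22    3   17   14   13    1   18    2   21    1    7   20
L[i]    1    1    2    2    2    1    3    2    4    1    3    4

2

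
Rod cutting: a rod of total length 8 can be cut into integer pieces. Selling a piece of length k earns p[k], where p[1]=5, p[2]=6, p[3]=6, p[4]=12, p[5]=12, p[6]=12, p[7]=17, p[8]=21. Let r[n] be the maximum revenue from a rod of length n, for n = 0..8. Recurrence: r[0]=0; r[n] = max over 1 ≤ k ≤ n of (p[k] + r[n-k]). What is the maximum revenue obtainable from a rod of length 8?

40

   n    0    1    2    3    4    5    6    7    8
r[n]    0    5   10   15   20   25   30   35   40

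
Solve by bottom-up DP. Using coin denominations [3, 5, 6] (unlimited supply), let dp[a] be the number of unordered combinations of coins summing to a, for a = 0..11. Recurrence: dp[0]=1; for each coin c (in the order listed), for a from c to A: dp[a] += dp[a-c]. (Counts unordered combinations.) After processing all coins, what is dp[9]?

after  coin     0     1     2     3     4     5     6     7     8     9    10    11
          3     1     0     0     1     0     0     1     0     0     1     0     0
          5     1     0     0     1     0     1     1     0     1     1     1     1
          6     1     0     0     1     0     1     2     0     1     2     1     2

2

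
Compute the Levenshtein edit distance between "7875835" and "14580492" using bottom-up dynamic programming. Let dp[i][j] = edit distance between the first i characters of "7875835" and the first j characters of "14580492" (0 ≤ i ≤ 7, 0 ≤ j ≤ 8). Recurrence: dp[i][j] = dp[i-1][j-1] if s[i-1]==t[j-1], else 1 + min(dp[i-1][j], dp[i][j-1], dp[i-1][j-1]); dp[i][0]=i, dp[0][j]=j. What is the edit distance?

7

   ''  1  4  5  8  0  4  9  2
''  0  1  2  3  4  5  6  7  8
 7  1  1  2  3  4  5  6  7  8
 8  2  2  2  3  3  4  5  6  7
 7  3  3  3  3  4  4  5  6  7
 5  4  4  4  3  4  5  5  6  7
 8  5  5  5  4  3  4  5  6  7
 3  6  6  6  5  4  4  5  6  7
 5  7  7  7  6  5  5  5  6  7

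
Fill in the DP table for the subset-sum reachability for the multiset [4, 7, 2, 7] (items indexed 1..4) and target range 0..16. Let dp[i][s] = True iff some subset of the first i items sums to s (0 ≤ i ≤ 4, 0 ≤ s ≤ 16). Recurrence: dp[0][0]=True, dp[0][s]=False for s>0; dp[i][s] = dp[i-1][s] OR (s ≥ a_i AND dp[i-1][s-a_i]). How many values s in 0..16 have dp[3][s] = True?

8

i\s   0   1   2   3   4   5   6   7   8   9  10  11  12  13  14  15  16
  0   T   F   F   F   F   F   F   F   F   F   F   F   F   F   F   F   F
  1   T   F   F   F   T   F   F   F   F   F   F   F   F   F   F   F   F
  2   T   F   F   F   T   F   F   T   F   F   F   T   F   F   F   F   F
  3   T   F   T   F   T   F   T   T   F   T   F   T   F   T   F   F   F
  4   T   F   T   F   T   F   T   T   F   T   F   T   F   T   T   F   T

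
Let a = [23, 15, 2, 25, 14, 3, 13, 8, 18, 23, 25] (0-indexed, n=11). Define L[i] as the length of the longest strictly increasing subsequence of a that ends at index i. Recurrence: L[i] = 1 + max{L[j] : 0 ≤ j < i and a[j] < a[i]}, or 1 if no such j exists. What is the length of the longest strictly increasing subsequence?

   i    0    1    2    3    4    5    6    7    8    9   10
a[i]   23   15    2   25   14    3   13    8   18   23   25
L[i]    1    1    1    2    2    2    3    3    4    5    6

6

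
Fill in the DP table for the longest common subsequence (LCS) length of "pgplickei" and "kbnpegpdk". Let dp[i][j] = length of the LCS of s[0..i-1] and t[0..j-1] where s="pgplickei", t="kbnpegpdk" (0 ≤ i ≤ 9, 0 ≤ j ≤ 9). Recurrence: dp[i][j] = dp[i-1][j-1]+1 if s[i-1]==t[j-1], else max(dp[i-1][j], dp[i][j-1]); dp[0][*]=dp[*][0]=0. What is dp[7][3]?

1

   ''  k  b  n  p  e  g  p  d  k
''  0  0  0  0  0  0  0  0  0  0
 p  0  0  0  0  1  1  1  1  1  1
 g  0  0  0  0  1  1  2  2  2  2
 p  0  0  0  0  1  1  2  3  3  3
 l  0  0  0  0  1  1  2  3  3  3
 i  0  0  0  0  1  1  2  3  3  3
 c  0  0  0  0  1  1  2  3  3  3
 k  0  1  1  1  1  1  2  3  3  4
 e  0  1  1  1  1  2  2  3  3  4
 i  0  1  1  1  1  2  2  3  3  4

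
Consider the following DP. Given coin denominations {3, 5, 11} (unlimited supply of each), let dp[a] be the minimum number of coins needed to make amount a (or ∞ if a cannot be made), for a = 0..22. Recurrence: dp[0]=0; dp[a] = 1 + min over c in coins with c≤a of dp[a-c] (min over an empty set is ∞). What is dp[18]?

 a  0  1  2  3  4  5  6  7  8  9 10 11 12 13 14 15 16 17 18 19 20 21 22
dp  0  -  -  1  -  1  2  -  2  3  2  1  4  3  2  3  2  3  4  3  4  3  2
(- denotes ∞ / unreachable)

4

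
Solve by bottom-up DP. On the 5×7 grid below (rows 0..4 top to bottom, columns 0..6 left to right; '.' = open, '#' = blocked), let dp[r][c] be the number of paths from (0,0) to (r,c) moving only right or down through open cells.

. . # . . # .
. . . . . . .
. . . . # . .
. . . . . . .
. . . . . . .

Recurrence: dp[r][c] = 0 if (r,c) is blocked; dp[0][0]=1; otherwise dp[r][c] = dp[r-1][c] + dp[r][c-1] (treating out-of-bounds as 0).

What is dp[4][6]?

r\c   0   1   2   3   4   5   6
  0   1   1   0   0   0   0   0
  1   1   2   2   2   2   2   2
  2   1   3   5   7   0   2   4
  3   1   4   9  16  16  18  22
  4   1   5  14  30  46  64  86

86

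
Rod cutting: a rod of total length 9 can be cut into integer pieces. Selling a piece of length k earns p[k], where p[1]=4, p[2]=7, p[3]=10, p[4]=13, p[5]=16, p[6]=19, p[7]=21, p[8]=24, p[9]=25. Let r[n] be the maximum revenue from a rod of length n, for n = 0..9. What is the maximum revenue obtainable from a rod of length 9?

   n    0    1    2    3    4    5    6    7    8    9
r[n]    0    4    8   12   16   20   24   28   32   36

36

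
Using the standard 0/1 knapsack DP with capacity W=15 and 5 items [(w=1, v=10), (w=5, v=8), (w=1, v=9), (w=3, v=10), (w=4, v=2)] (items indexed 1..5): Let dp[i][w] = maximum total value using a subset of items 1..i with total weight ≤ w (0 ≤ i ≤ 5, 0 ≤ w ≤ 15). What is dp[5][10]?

i\w   0   1   2   3   4   5   6   7   8   9  10  11  12  13  14  15
  0   0   0   0   0   0   0   0   0   0   0   0   0   0   0   0   0
  1   0  10  10  10  10  10  10  10  10  10  10  10  10  10  10  10
  2   0  10  10  10  10  10  18  18  18  18  18  18  18  18  18  18
  3   0  10  19  19  19  19  19  27  27  27  27  27  27  27  27  27
  4   0  10  19  19  20  29  29  29  29  29  37  37  37  37  37  37
  5   0  10  19  19  20  29  29  29  29  31  37  37  37  37  39  39

37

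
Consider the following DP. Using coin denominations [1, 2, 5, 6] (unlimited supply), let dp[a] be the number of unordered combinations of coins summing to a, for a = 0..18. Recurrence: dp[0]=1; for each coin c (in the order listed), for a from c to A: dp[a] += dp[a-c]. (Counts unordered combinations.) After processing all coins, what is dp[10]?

after  coin     0     1     2     3     4     5     6     7     8     9    10    11    12    13    14    15    16    17    18
          1     1     1     1     1     1     1     1     1     1     1     1     1     1     1     1     1     1     1     1
          2     1     1     2     2     3     3     4     4     5     5     6     6     7     7     8     8     9     9    10
          5     1     1     2     2     3     4     5     6     7     8    10    11    13    14    16    18    20    22    24
          6     1     1     2     2     3     4     6     7     9    10    13    15    19    21    25    28    33    37    43

13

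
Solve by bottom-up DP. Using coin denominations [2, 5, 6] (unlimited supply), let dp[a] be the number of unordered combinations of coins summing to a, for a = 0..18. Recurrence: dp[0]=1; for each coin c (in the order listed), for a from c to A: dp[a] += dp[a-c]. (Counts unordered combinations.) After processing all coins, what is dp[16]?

5

after  coin     0     1     2     3     4     5     6     7     8     9    10    11    12    13    14    15    16    17    18
          2     1     0     1     0     1     0     1     0     1     0     1     0     1     0     1     0     1     0     1
          5     1     0     1     0     1     1     1     1     1     1     2     1     2     1     2     2     2     2     2
          6     1     0     1     0     1     1     2     1     2     1     3     2     4     2     4     3     5     4     6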